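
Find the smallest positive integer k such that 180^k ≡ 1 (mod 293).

292

The order of 180 must divide p − 1 = 292 = 2^2 · 73.
Divisors: 1, 2, 4, 73, 146, 292.
Check each in increasing order: 180^1 ≡ 180;  180^2 ≡ 170;  180^4 ≡ 186;  180^73 ≡ 138;  180^146 ≡ 292;  180^292 ≡ 1.
Smallest exponent giving 1 is 292.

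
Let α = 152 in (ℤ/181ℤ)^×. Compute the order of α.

30

The order of 152 must divide p − 1 = 180 = 2^2 · 3^2 · 5.
Divisors: 1, 2, 3, 4, 5, 6, 9, 10, 12, 15, 18, 20, 30, 36, 45, 60, 90, 180.
Check each in increasing order: 152^1 ≡ 152;  152^2 ≡ 117;  152^3 ≡ 46;  152^4 ≡ 114;  152^5 ≡ 133;  152^6 ≡ 125;  152^9 ≡ 139;  152^10 ≡ 132;  152^12 ≡ 59;  152^15 ≡ 180;  152^18 ≡ 135;  152^20 ≡ 48;  152^30 ≡ 1.
Smallest exponent giving 1 is 30.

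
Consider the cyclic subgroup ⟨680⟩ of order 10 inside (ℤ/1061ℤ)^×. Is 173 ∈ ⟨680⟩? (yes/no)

no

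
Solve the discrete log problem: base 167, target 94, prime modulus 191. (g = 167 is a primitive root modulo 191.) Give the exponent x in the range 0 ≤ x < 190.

129

Baby-step giant-step with m = ceil(sqrt(190)) = 14.
Baby table (167^j mod 191 for j=0..13):
  0:1  1:167  2:3  3:119  4:9  5:166  6:27  7:116
  8:81  9:157  10:52  11:89  12:156  13:76
Giant step factor: 167^(-14) ≡ 20 (mod 191).
Scan 94·20^i mod 191 for i = 0, 1, …:
  i=0: 94   i=1: 161   i=2: 164   i=3: 33
  i=4: 87   i=5: 21   i=6: 38   i=7: 187
  i=8: 111   i=9: 119
Match at i=9, j=3: x = 9·14 + 3 = 129.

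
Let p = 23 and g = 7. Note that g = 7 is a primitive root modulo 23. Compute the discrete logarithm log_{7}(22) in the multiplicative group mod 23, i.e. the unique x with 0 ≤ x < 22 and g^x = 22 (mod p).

Successive powers of 7 modulo 23:
  7^0=1  7^1=7  7^2=3  7^3=21  7^4=9  7^5=17
  7^6=4  7^7=5  7^8=12  7^9=15  7^10=13  7^11=22
So 7^11 ≡ 22 (mod 23), giving x = 11.

11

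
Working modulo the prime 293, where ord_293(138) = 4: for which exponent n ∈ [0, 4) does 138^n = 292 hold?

Successive powers of 138 modulo 293:
  138^0=1  138^1=138  138^2=292
So 138^2 ≡ 292 (mod 293), giving n = 2.

2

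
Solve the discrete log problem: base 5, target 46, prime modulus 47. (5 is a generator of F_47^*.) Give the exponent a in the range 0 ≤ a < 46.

23

Baby-step giant-step with m = ceil(sqrt(46)) = 7.
Baby table (5^j mod 47 for j=0..6):
  0:1  1:5  2:25  3:31  4:14  5:23  6:21
Giant step factor: 5^(-7) ≡ 30 (mod 47).
Scan 46·30^i mod 47 for i = 0, 1, …:
  i=0: 46   i=1: 17   i=2: 40   i=3: 25
Match at i=3, j=2: a = 3·7 + 2 = 23.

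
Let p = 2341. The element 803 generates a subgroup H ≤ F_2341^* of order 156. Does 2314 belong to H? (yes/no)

no

2314 ∈ ⟨803⟩ iff 2314^156 ≡ 1 (mod 2341), since |⟨803⟩| = 156.
2314^156 mod 2341 = 1795.
Since 1795 ≠ 1, 2314 does not lie in the subgroup.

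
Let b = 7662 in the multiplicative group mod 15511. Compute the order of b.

3102

The order of 7662 must divide p − 1 = 15510 = 2 · 3 · 5 · 11 · 47.
Divisors: 1, 2, 3, 5, 6, 10, 11, 15, 22, 30, 33, 47, 55, 66, 94, 110, 141, 165, 235, 282, 330, 470, 517, 705, 1034, 1410, 1551, 2585, 3102, 5170, 7755, 15510.
Check each in increasing order: 7662^1 ≡ 7662;  7662^2 ≡ 12620;  7662^3 ≡ 14377;  7662^5 ≡ 5573;  7662^6 ≡ 14054;  7662^10 ≡ 5307;  7662^11 ≡ 7903;  7662^15 ≡ 11945;  7662^22 ≡ 10123;  7662^30 ≡ 12847;  7662^33 ≡ 11842;  7662^47 ≡ 2570;  7662^55 ≡ 7558;  7662^66 ≡ 13524;  7662^94 ≡ 12725;  7662^110 ≡ 11862;  7662^141 ≡ 6062;  7662^165 ≡ 14927;  7662^235 ≡ 2747;  7662^282 ≡ 2285;  7662^330 ≡ 15325;  7662^470 ≡ 7663;  7662^517 ≡ 10451;  7662^705 ≡ 1834;  7662^1034 ≡ 10450;  7662^1410 ≡ 13180;  7662^1551 ≡ 15510;  7662^2585 ≡ 5061;  7662^3102 ≡ 1.
Smallest exponent giving 1 is 3102.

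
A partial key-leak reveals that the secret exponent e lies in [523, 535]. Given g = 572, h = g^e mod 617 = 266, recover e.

532

Compute 572^523 mod 617 = 428, then multiply by 572 repeatedly:
  572^523=428  572^524=484  572^525=432  572^526=304  572^527=511
  572^528=451  572^529=66  572^530=115  572^531=378  572^532=266
Found 266 at exponent 532.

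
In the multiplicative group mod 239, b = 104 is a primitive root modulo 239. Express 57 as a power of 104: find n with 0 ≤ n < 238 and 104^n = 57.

Baby-step giant-step with m = ceil(sqrt(238)) = 16.
Baby table (104^j mod 239 for j=0..15):
  0:1  1:104  2:61  3:130  4:136  5:43  6:170  7:233
  8:93  9:112  10:176  11:140  12:220  13:175  14:36  15:159
Giant step factor: 104^(-16) ≡ 85 (mod 239).
Scan 57·85^i mod 239 for i = 0, 1, …:
  i=0: 57   i=1: 65   i=2: 28   i=3: 229
  i=4: 106   i=5: 167   i=6: 94   i=7: 103
  i=8: 151   i=9: 168     …   i=13: 86
  i=14: 140
Match at i=14, j=11: n = 14·16 + 11 = 235.

235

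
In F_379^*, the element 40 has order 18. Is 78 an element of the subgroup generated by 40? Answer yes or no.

⟨40⟩ has order 18; its elements mod 379 are {1, 40, 51, 52, 84, 115, 145, 180, 185, 194, 199, 234, 264, 295, 327, 328, 339, 378}.
78 is not in this set.

no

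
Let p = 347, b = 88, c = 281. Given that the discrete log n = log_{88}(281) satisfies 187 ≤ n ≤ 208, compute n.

206

Compute 88^187 mod 347 = 308, then multiply by 88 repeatedly:
  88^187=308  88^188=38  88^189=221  88^190=16  88^191=20
  88^192=25  88^193=118  88^194=321  88^195=141  88^196=263
  88^197=242  88^198=129  88^199=248  88^200=310  88^201=214
  88^202=94  88^203=291  88^204=277  88^205=86  88^206=281
Found 281 at exponent 206.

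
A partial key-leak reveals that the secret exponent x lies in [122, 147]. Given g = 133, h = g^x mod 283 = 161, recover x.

Compute 133^122 mod 283 = 96, then multiply by 133 repeatedly:
  133^122=96  133^123=33  133^124=144  133^125=191  133^126=216
  133^127=145  133^128=41  133^129=76  133^130=203  133^131=114
  133^132=163  133^133=171  133^134=103  133^135=115  133^136=13
  133^137=31  133^138=161
Found 161 at exponent 138.

138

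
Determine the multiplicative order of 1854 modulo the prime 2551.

The order of 1854 must divide p − 1 = 2550 = 2 · 3 · 5^2 · 17.
Divisors: 1, 2, 3, 5, 6, 10, 15, 17, 25, 30, 34, 50, 51, 75, 85, 102, 150, 170, 255, 425, 510, 850, 1275, 2550.
Check each in increasing order: 1854^1 ≡ 1854;  1854^2 ≡ 1119;  1854^3 ≡ 663;  1854^5 ≡ 2107;  1854^6 ≡ 797;  1854^10 ≡ 709;  1854^15 ≡ 1528;  1854^17 ≡ 662;  1854^25 ≡ 1728;  1854^30 ≡ 619;  1854^34 ≡ 2023;  1854^50 ≡ 1314;  1854^51 ≡ 2502;  1854^75 ≡ 202;  1854^85 ≡ 362;  1854^102 ≡ 2401;  1854^150 ≡ 2539;  1854^170 ≡ 943;  1854^255 ≡ 2083;  1854^425 ≡ 2550;  1854^510 ≡ 2189;  1854^850 ≡ 1.
Smallest exponent giving 1 is 850.

850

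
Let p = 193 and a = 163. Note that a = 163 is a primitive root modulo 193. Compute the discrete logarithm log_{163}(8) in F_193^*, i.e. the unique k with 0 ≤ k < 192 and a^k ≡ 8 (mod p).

Baby-step giant-step with m = ceil(sqrt(192)) = 14.
Baby table (163^j mod 193 for j=0..13):
  0:1  1:163  2:128  3:20  4:172  5:51  6:14  7:159
  8:55  9:87  10:92  11:135  12:3  13:103
Giant step factor: 163^(-14) ≡ 96 (mod 193).
Scan 8·96^i mod 193 for i = 0, 1, …:
  i=0: 8   i=1: 189   i=2: 2   i=3: 192
  i=4: 97   i=5: 48   i=6: 169   i=7: 12
  i=8: 187   i=9: 3
Match at i=9, j=12: k = 9·14 + 12 = 138.

138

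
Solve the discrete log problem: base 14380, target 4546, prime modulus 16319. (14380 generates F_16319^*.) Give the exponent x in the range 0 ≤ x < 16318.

5854

Baby-step giant-step with m = ceil(sqrt(16318)) = 128.
Baby table (14380^j mod 16319 for j=0..127):
  0:1  1:14380  2:6351  3:6256  4:10952  5:11410  6:4574  7:8550
  8:1654  9:7737  10:11437  11:1178  12:518  13:7376  14:9699  15:9446
  16:10443  17:2902  18:3077  19:6451  20:8184  21:9611  22:569  23:6401
  24:7220  25:2122  26:14149  27:13647  28:7885  29:1888  30:10943  31:12542
  32:12691  33:1203  34:1000  35:2961  36:2909  37:5823  38:1951  39:3019
  40:4680  41:15163  42:5781  43:1794  44:13700  45:3032  46:12111  47:16131
  48:5514  49:13618  50:15159  51:13537  52:9028  53:4995  54:8181  55:15428
  56:14154  57:3952  58:7002  59:530  60:427  61:4316  62:2923  63:11315
  64:9270  65:9008  66:11137  67:11713  68:4541  69:7261  70:4218  71:13436
  72:9039  73:16304  74:12766  75:2649  76:4074  77:15229  78:8359  79:12985
  80:2302  81:7828  82:14497  83:7954  84:14968  85:8549  86:3593  87:1386
  88:5181  89:6545  90:5427  91:2802  92:1149  93:7792  94:2706  95:7784
  96:1899  97:5933  98:808  99:16231  100:7442  101:12277  102:4318  103:15364
  104:7698  105:5463  106:14593  107:1319  108:4542  109:5322  110:10569  111:3373
  112:3672  113:11395  114:1021  115:11199  116:5728  117:6647  118:3477  119:14163
  120:2820  121:15204  122:7877  123:1081  124:9092  125:11451  126:6670  127:7837
Giant step factor: 14380^(-128) ≡ 12126 (mod 16319).
Scan 4546·12126^i mod 16319 for i = 0, 1, …:
  i=0: 4546   i=1: 15533   i=2: 15579   i=3: 2210
  i=4: 2662   i=5: 430   i=6: 8419   i=7: 13449
  i=8: 6807   i=9: 180     …   i=44: 2786
  i=45: 2706
Match at i=45, j=94: x = 45·128 + 94 = 5854.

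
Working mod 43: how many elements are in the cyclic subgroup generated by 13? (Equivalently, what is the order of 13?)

The order of 13 must divide p − 1 = 42 = 2 · 3 · 7.
Divisors: 1, 2, 3, 6, 7, 14, 21, 42.
Check each in increasing order: 13^1 ≡ 13;  13^2 ≡ 40;  13^3 ≡ 4;  13^6 ≡ 16;  13^7 ≡ 36;  13^14 ≡ 6;  13^21 ≡ 1.
Smallest exponent giving 1 is 21.

21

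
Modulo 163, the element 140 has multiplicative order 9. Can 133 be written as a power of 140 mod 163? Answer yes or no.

133 ∈ ⟨140⟩ iff 133^9 ≡ 1 (mod 163), since |⟨140⟩| = 9.
133^9 mod 163 = 1.
Since 1 = 1, 133 lies in the subgroup.

yes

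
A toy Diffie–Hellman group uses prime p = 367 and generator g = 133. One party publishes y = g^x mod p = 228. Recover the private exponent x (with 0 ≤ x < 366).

104

Baby-step giant-step with m = ceil(sqrt(366)) = 20.
Baby table (133^j mod 367 for j=0..19):
  0:1  1:133  2:73  3:167  4:191  5:80  6:364  7:335
  8:148  9:233  10:161  11:127  12:9  13:96  14:290  15:35
  16:251  17:353  18:340  19:79
Giant step factor: 133^(-20) ≡ 170 (mod 367).
Scan 228·170^i mod 367 for i = 0, 1, …:
  i=0: 228   i=1: 225   i=2: 82   i=3: 361
  i=4: 81   i=5: 191
Match at i=5, j=4: x = 5·20 + 4 = 104.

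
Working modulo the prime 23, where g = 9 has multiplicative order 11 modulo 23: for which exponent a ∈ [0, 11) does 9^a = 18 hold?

Successive powers of 9 modulo 23:
  9^0=1  9^1=9  9^2=12  9^3=16  9^4=6  9^5=8
  9^6=3  9^7=4  9^8=13  9^9=2  9^10=18
So 9^10 ≡ 18 (mod 23), giving a = 10.

10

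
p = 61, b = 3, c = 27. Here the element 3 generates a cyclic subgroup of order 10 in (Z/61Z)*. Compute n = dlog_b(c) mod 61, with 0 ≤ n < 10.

Successive powers of 3 modulo 61:
  3^0=1  3^1=3  3^2=9  3^3=27
So 3^3 ≡ 27 (mod 61), giving n = 3.

3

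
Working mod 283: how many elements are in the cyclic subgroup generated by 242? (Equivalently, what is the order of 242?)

282

The order of 242 must divide p − 1 = 282 = 2 · 3 · 47.
Divisors: 1, 2, 3, 6, 47, 94, 141, 282.
Check each in increasing order: 242^1 ≡ 242;  242^2 ≡ 266;  242^3 ≡ 131;  242^6 ≡ 181;  242^47 ≡ 239;  242^94 ≡ 238;  242^141 ≡ 282;  242^282 ≡ 1.
Smallest exponent giving 1 is 282.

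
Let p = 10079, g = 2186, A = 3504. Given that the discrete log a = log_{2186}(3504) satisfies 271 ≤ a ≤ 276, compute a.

271

Compute 2186^271 mod 10079 = 3504, then multiply by 2186 repeatedly:
  2186^271=3504
Found 3504 at exponent 271.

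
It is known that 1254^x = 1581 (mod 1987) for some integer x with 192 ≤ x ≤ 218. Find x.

201

Compute 1254^192 mod 1987 = 1493, then multiply by 1254 repeatedly:
  1254^192=1493  1254^193=468  1254^194=707  1254^195=376  1254^196=585
  1254^197=387  1254^198=470  1254^199=1228  1254^200=1974  1254^201=1581
Found 1581 at exponent 201.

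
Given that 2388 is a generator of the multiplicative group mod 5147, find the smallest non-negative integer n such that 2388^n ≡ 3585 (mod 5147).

2220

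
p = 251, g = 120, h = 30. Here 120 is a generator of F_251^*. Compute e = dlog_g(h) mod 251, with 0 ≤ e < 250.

31

Baby-step giant-step with m = ceil(sqrt(250)) = 16.
Baby table (120^j mod 251 for j=0..15):
  0:1  1:120  2:93  3:116  4:115  5:246  6:153  7:37
  8:173  9:178  10:25  11:239  12:66  13:139  14:114  15:126
Giant step factor: 120^(-16) ≡ 205 (mod 251).
Scan 30·205^i mod 251 for i = 0, 1, …:
  i=0: 30   i=1: 126
Match at i=1, j=15: e = 1·16 + 15 = 31.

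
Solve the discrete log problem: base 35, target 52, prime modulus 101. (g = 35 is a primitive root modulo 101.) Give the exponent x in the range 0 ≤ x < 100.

96

Baby-step giant-step with m = ceil(sqrt(100)) = 10.
Baby table (35^j mod 101 for j=0..9):
  0:1  1:35  2:13  3:51  4:68  5:57  6:76  7:34
  8:79  9:38
Giant step factor: 35^(-10) ≡ 6 (mod 101).
Scan 52·6^i mod 101 for i = 0, 1, …:
  i=0: 52   i=1: 9   i=2: 54   i=3: 21
  i=4: 25   i=5: 49   i=6: 92   i=7: 47
  i=8: 80   i=9: 76
Match at i=9, j=6: x = 9·10 + 6 = 96.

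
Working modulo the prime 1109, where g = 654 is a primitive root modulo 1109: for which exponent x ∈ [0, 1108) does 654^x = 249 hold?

809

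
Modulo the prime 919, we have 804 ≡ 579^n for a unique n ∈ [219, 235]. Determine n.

Compute 579^219 mod 919 = 775, then multiply by 579 repeatedly:
  579^219=775  579^220=253  579^221=366  579^222=544  579^223=678
  579^224=149  579^225=804
Found 804 at exponent 225.

225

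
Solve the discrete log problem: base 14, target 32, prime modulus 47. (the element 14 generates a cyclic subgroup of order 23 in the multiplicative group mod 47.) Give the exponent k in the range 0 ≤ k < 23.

11

Successive powers of 14 modulo 47:
  14^0=1  14^1=14  14^2=8  14^3=18  14^4=17  14^5=3
  14^6=42  14^7=24  14^8=7  14^9=4  14^10=9  14^11=32
So 14^11 ≡ 32 (mod 47), giving k = 11.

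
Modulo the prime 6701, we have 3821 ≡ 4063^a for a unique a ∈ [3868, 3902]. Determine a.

3872

Compute 4063^3868 mod 6701 = 5912, then multiply by 4063 repeatedly:
  4063^3868=5912  4063^3869=4072  4063^3870=6468  4063^3871=4863  4063^3872=3821
Found 3821 at exponent 3872.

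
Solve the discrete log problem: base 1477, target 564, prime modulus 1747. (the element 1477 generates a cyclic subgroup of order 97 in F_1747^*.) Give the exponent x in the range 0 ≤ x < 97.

Baby-step giant-step with m = ceil(sqrt(97)) = 10.
Baby table (1477^j mod 1747 for j=0..9):
  0:1  1:1477  2:1273  3:449  4:1060  5:308  6:696  7:756
  8:279  9:1538
Giant step factor: 1477^(-10) ≡ 920 (mod 1747).
Scan 564·920^i mod 1747 for i = 0, 1, …:
  i=0: 564   i=1: 21   i=2: 103   i=3: 422
  i=4: 406   i=5: 1409   i=6: 6   i=7: 279
Match at i=7, j=8: x = 7·10 + 8 = 78.

78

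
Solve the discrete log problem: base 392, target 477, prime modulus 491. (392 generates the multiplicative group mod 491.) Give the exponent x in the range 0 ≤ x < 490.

255

Baby-step giant-step with m = ceil(sqrt(490)) = 23.
Baby table (392^j mod 491 for j=0..22):
  0:1  1:392  2:472  3:408  4:361  5:104  6:15  7:479
  8:206  9:228  10:14  11:87  12:225  13:311  14:144  15:474
  16:210  17:323  18:429  19:246  20:196  21:236  22:204
Giant step factor: 392^(-23) ≡ 423 (mod 491).
Scan 477·423^i mod 491 for i = 0, 1, …:
  i=0: 477   i=1: 461   i=2: 76   i=3: 233
  i=4: 359   i=5: 138   i=6: 436   i=7: 303
  i=8: 18   i=9: 249   i=10: 253   i=11: 472
Match at i=11, j=2: x = 11·23 + 2 = 255.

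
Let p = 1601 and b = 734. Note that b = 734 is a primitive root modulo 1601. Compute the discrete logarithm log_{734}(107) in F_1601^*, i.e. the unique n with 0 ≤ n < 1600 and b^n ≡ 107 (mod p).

1157

Baby-step giant-step with m = ceil(sqrt(1600)) = 40.
Baby table (734^j mod 1601 for j=0..39):
  0:1  1:734  2:820  3:1505  4:1581  5:1330  6:1211  7:319
  8:400  9:617  10:1396  11:24  12:5  13:468  14:898  15:1121
  16:1501  17:246  18:1252  19:1595  20:399  21:1484  22:576  23:120
  24:25  25:739  26:1288  27:802  28:1101  29:1230  30:1457  31:1571
  32:394  33:1016  34:1279  35:600  36:125  37:493  38:36  39:808
Giant step factor: 734^(-40) ≡ 577 (mod 1601).
Scan 107·577^i mod 1601 for i = 0, 1, …:
  i=0: 107   i=1: 901   i=2: 1153   i=3: 866
  i=4: 170   i=5: 429   i=6: 979   i=7: 1331
  i=8: 1108   i=9: 517     …   i=27: 270
  i=28: 493
Match at i=28, j=37: n = 28·40 + 37 = 1157.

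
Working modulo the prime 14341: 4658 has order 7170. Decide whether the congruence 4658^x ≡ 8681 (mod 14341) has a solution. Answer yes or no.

8681 ∈ ⟨4658⟩ iff 8681^7170 ≡ 1 (mod 14341), since |⟨4658⟩| = 7170.
8681^7170 mod 14341 = 14340.
Since 14340 ≠ 1, 8681 does not lie in the subgroup.

no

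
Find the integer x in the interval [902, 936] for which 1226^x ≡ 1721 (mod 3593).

905

Compute 1226^902 mod 3593 = 492, then multiply by 1226 repeatedly:
  1226^902=492  1226^903=3161  1226^904=2132  1226^905=1721
Found 1721 at exponent 905.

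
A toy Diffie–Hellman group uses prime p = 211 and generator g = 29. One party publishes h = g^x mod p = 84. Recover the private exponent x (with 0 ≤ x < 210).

Baby-step giant-step with m = ceil(sqrt(210)) = 15.
Baby table (29^j mod 211 for j=0..14):
  0:1  1:29  2:208  3:124  4:9  5:50  6:184  7:61
  8:81  9:28  10:179  11:127  12:96  13:41  14:134
Giant step factor: 29^(-15) ≡ 12 (mod 211).
Scan 84·12^i mod 211 for i = 0, 1, …:
  i=0: 84   i=1: 164   i=2: 69   i=3: 195
  i=4: 19   i=5: 17   i=6: 204   i=7: 127
Match at i=7, j=11: x = 7·15 + 11 = 116.

116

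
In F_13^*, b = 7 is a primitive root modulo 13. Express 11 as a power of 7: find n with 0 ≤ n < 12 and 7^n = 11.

5

Successive powers of 7 modulo 13:
  7^0=1  7^1=7  7^2=10  7^3=5  7^4=9  7^5=11
So 7^5 ≡ 11 (mod 13), giving n = 5.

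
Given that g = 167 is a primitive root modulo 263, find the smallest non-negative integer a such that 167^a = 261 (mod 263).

Baby-step giant-step with m = ceil(sqrt(262)) = 17.
Baby table (167^j mod 263 for j=0..16):
  0:1  1:167  2:11  3:259  4:121  5:219  6:16  7:42
  8:176  9:199  10:95  11:85  12:256  13:146  14:186  15:28
  16:205
Giant step factor: 167^(-17) ≡ 76 (mod 263).
Scan 261·76^i mod 263 for i = 0, 1, …:
  i=0: 261   i=1: 111   i=2: 20   i=3: 205
Match at i=3, j=16: a = 3·17 + 16 = 67.

67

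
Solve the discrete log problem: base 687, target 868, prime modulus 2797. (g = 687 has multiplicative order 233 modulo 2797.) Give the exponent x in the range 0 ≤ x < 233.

Baby-step giant-step with m = ceil(sqrt(233)) = 16.
Baby table (687^j mod 2797 for j=0..15):
  0:1  1:687  2:2073  3:478  4:1137  5:756  6:1927  7:868
  8:555  9:893  10:948  11:2372  12:1710  13:30  14:1031  15:656
Giant step factor: 687^(-16) ≡ 2537 (mod 2797).
Scan 868·2537^i mod 2797 for i = 0, 1, …:
  i=0: 868
Match at i=0, j=7: x = 0·16 + 7 = 7.

7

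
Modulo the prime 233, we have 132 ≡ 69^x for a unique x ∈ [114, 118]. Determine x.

118

Compute 69^114 mod 233 = 203, then multiply by 69 repeatedly:
  69^114=203  69^115=27  69^116=232  69^117=164  69^118=132
Found 132 at exponent 118.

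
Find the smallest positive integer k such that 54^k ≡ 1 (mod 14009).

14008

The order of 54 must divide p − 1 = 14008 = 2^3 · 17 · 103.
Divisors: 1, 2, 4, 8, 17, 34, 68, 103, 136, 206, 412, 824, 1751, 3502, 7004, 14008.
Check each in increasing order: 54^1 ≡ 54;  54^2 ≡ 2916;  54^4 ≡ 13602;  54^8 ≡ 11550;  54^17 ≡ 13011;  54^34 ≡ 1365;  54^68 ≡ 28;  54^103 ≡ 4557;  54^136 ≡ 784;  54^206 ≡ 4911;  54^412 ≡ 8432;  54^824 ≡ 2949;  54^1751 ≡ 432;  54^3502 ≡ 4507;  54^7004 ≡ 14008;  54^14008 ≡ 1.
Smallest exponent giving 1 is 14008.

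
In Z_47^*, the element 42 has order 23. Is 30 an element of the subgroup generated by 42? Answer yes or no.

no

⟨42⟩ has order 23; its elements mod 47 are {1, 2, 3, 4, 6, 7, 8, 9, 12, 14, 16, 17, 18, 21, 24, 25, 27, 28, 32, 34, 36, 37, 42}.
30 is not in this set.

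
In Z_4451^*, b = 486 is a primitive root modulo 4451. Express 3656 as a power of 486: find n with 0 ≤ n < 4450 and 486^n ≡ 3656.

1571

Baby-step giant-step with m = ceil(sqrt(4450)) = 67.
Baby table (486^j mod 4451 for j=0..66):
  0:1  1:486  2:293  3:4417  4:1280  5:3391  6:1156  7:990
  8:432  9:755  10:1948  11:3116  12:1036  13:533  14:880  15:384
  16:4133  17:1237  18:297  19:1910  20:2452  21:3255  22:1825  23:1201
  24:605  25:264  26:3676  27:1685  28:4377  29:4095  30:573  31:2516
  32:3202  33:2773  34:3476  35:2407  36:3640  37:1993  38:2731  39:868
  40:3454  41:617  42:1645  43:2741  44:1277  45:1933  46:277  47:1092
  48:1043  49:3935  50:2931  51:146  52:4191  53:2719  54:3938  55:4389
  56:1025  57:4089  58:2108  59:758  60:3406  61:3995  62:934  63:4373
  64:2151  65:3852  66:2652
Giant step factor: 486^(-67) ≡ 2012 (mod 4451).
Scan 3656·2012^i mod 4451 for i = 0, 1, …:
  i=0: 3656   i=1: 2820   i=2: 3266   i=3: 1516
  i=4: 1257   i=5: 916   i=6: 278   i=7: 2961
  i=8: 2094   i=9: 2482     …   i=22: 383
  i=23: 573
Match at i=23, j=30: n = 23·67 + 30 = 1571.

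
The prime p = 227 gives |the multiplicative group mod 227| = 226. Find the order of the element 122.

113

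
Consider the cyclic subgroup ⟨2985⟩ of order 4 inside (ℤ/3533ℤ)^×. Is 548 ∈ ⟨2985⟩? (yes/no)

⟨2985⟩ has order 4; its elements mod 3533 are {1, 548, 2985, 3532}.
548 is in this set.

yes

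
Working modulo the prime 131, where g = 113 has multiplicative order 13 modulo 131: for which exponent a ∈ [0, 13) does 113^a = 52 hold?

10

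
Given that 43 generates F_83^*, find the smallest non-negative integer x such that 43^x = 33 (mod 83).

Baby-step giant-step with m = ceil(sqrt(82)) = 10.
Baby table (43^j mod 83 for j=0..9):
  0:1  1:43  2:23  3:76  4:31  5:5  6:49  7:32
  8:48  9:72
Giant step factor: 43^(-10) ≡ 10 (mod 83).
Scan 33·10^i mod 83 for i = 0, 1, …:
  i=0: 33   i=1: 81   i=2: 63   i=3: 49
Match at i=3, j=6: x = 3·10 + 6 = 36.

36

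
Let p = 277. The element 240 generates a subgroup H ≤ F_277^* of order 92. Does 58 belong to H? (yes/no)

58 ∈ ⟨240⟩ iff 58^92 ≡ 1 (mod 277), since |⟨240⟩| = 92.
58^92 mod 277 = 160.
Since 160 ≠ 1, 58 does not lie in the subgroup.

no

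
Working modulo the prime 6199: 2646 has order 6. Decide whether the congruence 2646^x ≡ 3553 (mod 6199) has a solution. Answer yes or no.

yes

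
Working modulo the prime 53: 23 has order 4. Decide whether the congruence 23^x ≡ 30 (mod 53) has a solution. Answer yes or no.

⟨23⟩ has order 4; its elements mod 53 are {1, 23, 30, 52}.
30 is in this set.

yes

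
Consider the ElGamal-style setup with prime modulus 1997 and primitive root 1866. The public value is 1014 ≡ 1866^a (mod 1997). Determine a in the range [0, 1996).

1858

Baby-step giant-step with m = ceil(sqrt(1996)) = 45.
Baby table (1866^j mod 1997 for j=0..44):
  0:1  1:1866  2:1185  3:531  4:334  5:180  6:384  7:1618
  8:1721  9:210  10:448  11:1222  12:1675  13:245  14:1854  15:760
  16:290  17:1950  18:166  19:221  20:1004  21:278  22:1525  23:1922
  24:1837  25:990  26:115  27:911  28:479  29:1155  30:467  31:730
  32:226  33:349  34:212  35:186  36:1595  37:740  38:913  39:217
  40:1528  41:1529  42:1398  43:586  44:1117
Giant step factor: 1866^(-45) ≡ 1730 (mod 1997).
Scan 1014·1730^i mod 1997 for i = 0, 1, …:
  i=0: 1014   i=1: 854   i=2: 1637   i=3: 264
  i=4: 1404   i=5: 568   i=6: 116   i=7: 980
  i=8: 1944   i=9: 172     …   i=40: 29
  i=41: 245
Match at i=41, j=13: a = 41·45 + 13 = 1858.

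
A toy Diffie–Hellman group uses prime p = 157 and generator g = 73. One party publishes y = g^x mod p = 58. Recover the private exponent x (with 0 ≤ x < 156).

126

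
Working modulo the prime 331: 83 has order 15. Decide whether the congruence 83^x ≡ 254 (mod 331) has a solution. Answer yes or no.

254 ∈ ⟨83⟩ iff 254^15 ≡ 1 (mod 331), since |⟨83⟩| = 15.
254^15 mod 331 = 38.
Since 38 ≠ 1, 254 does not lie in the subgroup.

no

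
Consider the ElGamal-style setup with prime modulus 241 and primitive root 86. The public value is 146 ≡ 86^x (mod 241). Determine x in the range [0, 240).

127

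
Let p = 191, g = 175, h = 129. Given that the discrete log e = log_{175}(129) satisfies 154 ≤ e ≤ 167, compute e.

154

Compute 175^154 mod 191 = 129, then multiply by 175 repeatedly:
  175^154=129
Found 129 at exponent 154.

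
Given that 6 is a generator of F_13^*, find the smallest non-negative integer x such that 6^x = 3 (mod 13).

Successive powers of 6 modulo 13:
  6^0=1  6^1=6  6^2=10  6^3=8  6^4=9  6^5=2
  6^6=12  6^7=7  6^8=3
So 6^8 ≡ 3 (mod 13), giving x = 8.

8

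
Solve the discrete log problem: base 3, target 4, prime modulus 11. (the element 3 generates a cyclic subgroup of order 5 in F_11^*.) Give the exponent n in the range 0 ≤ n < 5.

4

Successive powers of 3 modulo 11:
  3^0=1  3^1=3  3^2=9  3^3=5  3^4=4
So 3^4 ≡ 4 (mod 11), giving n = 4.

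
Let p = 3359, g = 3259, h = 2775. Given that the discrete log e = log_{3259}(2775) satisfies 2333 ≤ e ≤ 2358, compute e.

Compute 3259^2333 mod 3359 = 1759, then multiply by 3259 repeatedly:
  3259^2333=1759  3259^2334=2127  3259^2335=2276  3259^2336=812  3259^2337=2775
Found 2775 at exponent 2337.

2337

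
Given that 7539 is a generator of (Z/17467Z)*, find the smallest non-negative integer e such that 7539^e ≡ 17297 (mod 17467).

1191

Baby-step giant-step with m = ceil(sqrt(17466)) = 133.
Baby table (7539^j mod 17467 for j=0..132):
  0:1  1:7539  2:16370  3:9075  4:15653  5:915  6:16187  7:9331
  8:6800  9:17022  10:16276  11:16556  12:13969  13:3748  14:12033  15:10656
  16:4851  17:13258  18:5888  19:5985  20:3654  21:2047  22:8972  23:7684
  24:9104  25:7213  26:4036  27:17357  28:9126  29:15868  30:14836  31:7403
  32:4152  33:1064  34:4143  35:3081  36:14016  37:8741  38:12875  39:506
  40:6928  41:3862  42:15596  43:7867  44:8848  45:16066  46:5396  47:17268
  48:1901  49:8699  50:10643  51:11646  52:10052  53:10182  54:12100  55:9226
  56:1220  57:9938  58:6619  59:14889  60:5229  61:15879  62:10430  63:12803
  64:16642  65:16044  66:14208  67:6468  68:11855  69:13673  70:7980  71:4872
  72:14374  73:318  74:4423  75:494  76:3795  77:17026  78:11498  79:12168
  80:15335  81:13959  82:15693  83:5536  84:7241  85:5524  86:4108  87:1221
  88:10  89:5522  90:6497  91:3415  92:16794  93:9150  94:4667  95:5975
  96:15599  97:13017  98:5557  99:8357  100:17421  101:2546  102:15528  103:1758
  104:13576  105:10311  106:6479  107:7449  108:1606  109:3003  110:2385  111:6972
  112:3705  113:2262  114:5426  115:16367  116:3925  117:1477  118:8624  119:4162
  120:6586  121:10640  122:6496  123:13343  124:424  125:75  126:6481  127:5060
  128:16879  129:3686  130:16224  131:8802  132:1145
Giant step factor: 7539^(-133) ≡ 17371 (mod 17467).
Scan 17297·17371^i mod 17467 for i = 0, 1, …:
  i=0: 17297   i=1: 16320   i=2: 5310   i=3: 14250
  i=4: 11893   i=5: 11094   i=6: 463   i=7: 7953
  i=8: 5060
Match at i=8, j=127: e = 8·133 + 127 = 1191.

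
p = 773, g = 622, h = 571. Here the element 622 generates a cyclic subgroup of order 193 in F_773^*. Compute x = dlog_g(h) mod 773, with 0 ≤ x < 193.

20

Successive powers of 622 modulo 773:
  622^0=1  622^1=622  622^2=384  622^3=764  622^4=586  622^5=409
  622^6=81  622^7=137  622^8=184  622^9=44  622^10=313  622^11=663
  622^12=377  622^13=275  622^14=217  622^15=472  622^16=617  622^17=366
  622^18=390  622^19=631  622^20=571
So 622^20 ≡ 571 (mod 773), giving x = 20.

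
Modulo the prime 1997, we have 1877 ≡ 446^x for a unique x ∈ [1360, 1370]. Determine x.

Compute 446^1360 mod 1997 = 1943, then multiply by 446 repeatedly:
  446^1360=1943  446^1361=1877
Found 1877 at exponent 1361.

1361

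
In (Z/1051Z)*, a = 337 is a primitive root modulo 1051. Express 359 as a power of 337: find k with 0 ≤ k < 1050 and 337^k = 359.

Baby-step giant-step with m = ceil(sqrt(1050)) = 33.
Baby table (337^j mod 1051 for j=0..32):
  0:1  1:337  2:61  3:588  4:568  5:134  6:1016  7:817
  8:1018  9:440  10:89  11:565  12:174  13:833  14:104  15:365
  16:38  17:194  18:216  19:273  20:564  21:888  22:772  23:567
  24:848  25:955  26:229  27:450  28:306  29:124  30:799  31:207
  32:393
Giant step factor: 337^(-33) ≡ 981 (mod 1051).
Scan 359·981^i mod 1051 for i = 0, 1, …:
  i=0: 359   i=1: 94   i=2: 777   i=3: 262
  i=4: 578   i=5: 529   i=6: 806   i=7: 334
  i=8: 793   i=9: 193   i=10: 153   i=11: 851
  i=12: 337
Match at i=12, j=1: k = 12·33 + 1 = 397.

397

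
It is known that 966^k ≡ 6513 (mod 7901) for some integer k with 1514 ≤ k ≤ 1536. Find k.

Compute 966^1514 mod 7901 = 3458, then multiply by 966 repeatedly:
  966^1514=3458  966^1515=6206  966^1516=6038  966^1517=1770  966^1518=3204
  966^1519=5773  966^1520=6513
Found 6513 at exponent 1520.

1520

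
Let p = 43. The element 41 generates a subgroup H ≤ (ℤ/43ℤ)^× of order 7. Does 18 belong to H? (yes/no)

18 ∈ ⟨41⟩ iff 18^7 ≡ 1 (mod 43), since |⟨41⟩| = 7.
18^7 mod 43 = 7.
Since 7 ≠ 1, 18 does not lie in the subgroup.

no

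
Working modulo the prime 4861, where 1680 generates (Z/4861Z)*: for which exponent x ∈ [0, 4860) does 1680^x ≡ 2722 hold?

4540

Baby-step giant-step with m = ceil(sqrt(4860)) = 70.
Baby table (1680^j mod 4861 for j=0..69):
  0:1  1:1680  2:3020  3:3577  4:1164  5:1398  6:777  7:2612
  8:3538  9:3698  10:282  11:2243  12:965  13:2487  14:2561  15:495
  16:369  17:2573  18:1211  19:2582  20:1748  21:596  22:4775  23:1350
  24:2774  25:3482  26:1977  27:1297  28:1232  29:3835  30:1975  31:2798
  32:53  33:1542  34:4508  35:2  36:3360  37:1179  38:2293  39:2328
  40:2796  41:1554  42:363  43:2215  44:2535  45:564  46:4486  47:1930
  48:113  49:261  50:990  51:738  52:285  53:2422  54:303  55:3496
  56:1192  57:4689  58:2700  59:687  60:2103  61:3954  62:2594  63:2464
  64:2809  65:3950  66:735  67:106  68:3084  69:4155
Giant step factor: 1680^(-70) ≡ 3646 (mod 4861).
Scan 2722·3646^i mod 4861 for i = 0, 1, …:
  i=0: 2722   i=1: 3111   i=2: 1993   i=3: 4144
  i=4: 1036   i=5: 259   i=6: 1280   i=7: 320
  i=8: 80   i=9: 20     …   i=63: 3551
  i=64: 2103
Match at i=64, j=60: x = 64·70 + 60 = 4540.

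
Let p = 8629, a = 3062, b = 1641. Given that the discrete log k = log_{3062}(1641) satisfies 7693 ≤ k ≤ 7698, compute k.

Compute 3062^7693 mod 8629 = 1641, then multiply by 3062 repeatedly:
  3062^7693=1641
Found 1641 at exponent 7693.

7693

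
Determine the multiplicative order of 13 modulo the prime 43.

The order of 13 must divide p − 1 = 42 = 2 · 3 · 7.
Divisors: 1, 2, 3, 6, 7, 14, 21, 42.
Check each in increasing order: 13^1 ≡ 13;  13^2 ≡ 40;  13^3 ≡ 4;  13^6 ≡ 16;  13^7 ≡ 36;  13^14 ≡ 6;  13^21 ≡ 1.
Smallest exponent giving 1 is 21.

21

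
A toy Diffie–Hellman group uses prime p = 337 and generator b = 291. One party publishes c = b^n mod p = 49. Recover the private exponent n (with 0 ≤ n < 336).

300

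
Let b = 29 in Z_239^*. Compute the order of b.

The order of 29 must divide p − 1 = 238 = 2 · 7 · 17.
Divisors: 1, 2, 7, 14, 17, 34, 119, 238.
Check each in increasing order: 29^1 ≡ 29;  29^2 ≡ 124;  29^7 ≡ 163;  29^14 ≡ 40;  29^17 ≡ 201;  29^34 ≡ 10;  29^119 ≡ 1.
Smallest exponent giving 1 is 119.

119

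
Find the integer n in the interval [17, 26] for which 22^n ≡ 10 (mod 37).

24

Compute 22^17 mod 37 = 5, then multiply by 22 repeatedly:
  22^17=5  22^18=36  22^19=15  22^20=34  22^21=8
  22^22=28  22^23=24  22^24=10
Found 10 at exponent 24.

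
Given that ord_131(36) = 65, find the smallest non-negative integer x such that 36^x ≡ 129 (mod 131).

61

Baby-step giant-step with m = ceil(sqrt(65)) = 9.
Baby table (36^j mod 131 for j=0..8):
  0:1  1:36  2:117  3:20  4:65  5:113  6:7  7:121
  8:33
Giant step factor: 36^(-9) ≡ 102 (mod 131).
Scan 129·102^i mod 131 for i = 0, 1, …:
  i=0: 129   i=1: 58   i=2: 21   i=3: 46
  i=4: 107   i=5: 41   i=6: 121
Match at i=6, j=7: x = 6·9 + 7 = 61.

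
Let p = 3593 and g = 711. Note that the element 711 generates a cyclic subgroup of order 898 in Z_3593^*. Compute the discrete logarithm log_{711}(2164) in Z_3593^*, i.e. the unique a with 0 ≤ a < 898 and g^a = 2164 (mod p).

Baby-step giant-step with m = ceil(sqrt(898)) = 30.
Baby table (711^j mod 3593 for j=0..29):
  0:1  1:711  2:2501  3:3269  4:3181  5:1694  6:779  7:547
  8:873  9:2707  10:2422  11:995  12:3217  13:2139  14:990  15:3255
  16:413  17:2610  18:1722  19:2722  20:2308  21:2580  22:1950  23:3145
  24:1249  25:568  26:1432  27:1333  28:2804  29:3122
Giant step factor: 711^(-30) ≡ 2145 (mod 3593).
Scan 2164·2145^i mod 3593 for i = 0, 1, …:
  i=0: 2164   i=1: 3217
Match at i=1, j=12: a = 1·30 + 12 = 42.

42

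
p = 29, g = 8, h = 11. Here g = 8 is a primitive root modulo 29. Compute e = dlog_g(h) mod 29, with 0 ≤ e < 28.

27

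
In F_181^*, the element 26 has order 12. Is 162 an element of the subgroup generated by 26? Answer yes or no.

yes

⟨26⟩ has order 12; its elements mod 181 are {1, 7, 19, 26, 48, 49, 132, 133, 155, 162, 174, 180}.
162 is in this set.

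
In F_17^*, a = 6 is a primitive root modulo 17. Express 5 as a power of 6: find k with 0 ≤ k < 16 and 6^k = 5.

11

Successive powers of 6 modulo 17:
  6^0=1  6^1=6  6^2=2  6^3=12  6^4=4  6^5=7
  6^6=8  6^7=14  6^8=16  6^9=11  6^10=15  6^11=5
So 6^11 ≡ 5 (mod 17), giving k = 11.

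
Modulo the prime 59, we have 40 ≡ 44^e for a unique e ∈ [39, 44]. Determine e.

39

Compute 44^39 mod 59 = 40, then multiply by 44 repeatedly:
  44^39=40
Found 40 at exponent 39.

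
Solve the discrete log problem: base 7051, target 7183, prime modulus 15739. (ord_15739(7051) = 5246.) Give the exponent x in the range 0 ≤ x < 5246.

Baby-step giant-step with m = ceil(sqrt(5246)) = 73.
Baby table (7051^j mod 15739 for j=0..72):
  0:1  1:7051  2:12839  3:12800  4:5374  5:8301  6:12749  7:7770
  8:14550  9:5248  10:1259  11:413  12:348  13:14203  14:13835  15:263
  16:12950  17:8511  18:13993  19:12591  20:11181  21:580  22:13179  23:2073
  24:10931  25:598  26:14185  27:12829  28:5246  29:2896  30:6213  31:6226
  32:3455  33:12972  34:6243  35:13149  36:10889  37:3497  38:10073  39:10355
  40:15623  41:512  42:5881  43:10405  44:6176  45:12902  46:582  47:11542
  48:12012  49:5053  50:11346  51:15048  52:6849  53:5047  54:518  55:970
  56:8744  57:4281  58:13668  59:3171  60:9341  61:11415  62:13658  63:11356
  64:6863  65:9327  66:7135  67:7041  68:5285  69:10322  70:3286  71:1778
  72:8434
Giant step factor: 7051^(-73) ≡ 4588 (mod 15739).
Scan 7183·4588^i mod 15739 for i = 0, 1, …:
  i=0: 7183   i=1: 13877   i=2: 3421   i=3: 3765
  i=4: 8137   i=5: 15387   i=6: 6141   i=7: 2098
  i=8: 9095   i=9: 3771     …   i=18: 8299
  i=19: 3171
Match at i=19, j=59: x = 19·73 + 59 = 1446.

1446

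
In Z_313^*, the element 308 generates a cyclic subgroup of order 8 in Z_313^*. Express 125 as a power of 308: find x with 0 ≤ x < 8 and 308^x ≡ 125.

7

Successive powers of 308 modulo 313:
  308^0=1  308^1=308  308^2=25  308^3=188  308^4=312  308^5=5
  308^6=288  308^7=125
So 308^7 ≡ 125 (mod 313), giving x = 7.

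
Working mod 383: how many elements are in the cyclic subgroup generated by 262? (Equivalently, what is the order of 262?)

The order of 262 must divide p − 1 = 382 = 2 · 191.
Divisors: 1, 2, 191, 382.
Check each in increasing order: 262^1 ≡ 262;  262^2 ≡ 87;  262^191 ≡ 382;  262^382 ≡ 1.
Smallest exponent giving 1 is 382.

382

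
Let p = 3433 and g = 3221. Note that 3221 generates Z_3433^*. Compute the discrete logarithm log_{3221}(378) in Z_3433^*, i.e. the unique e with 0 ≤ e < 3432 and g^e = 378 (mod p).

Baby-step giant-step with m = ceil(sqrt(3432)) = 59.
Baby table (3221^j mod 3433 for j=0..58):
  0:1  1:3221  2:315  3:1880  4:3101  5:1724  6:1843  7:646
  8:368  9:943  10:2631  11:1807  12:1412  13:2760  14:1923  15:851
  16:1537  17:291  18:102  19:2407  20:1233  21:2945  22:466  23:765
  24:2604  25:665  26:3206  27:62  28:588  29:2365  30:3271  31:14
  32:465  33:977  34:2289  35:2218  36:105  37:1771  38:2178  39:1719
  40:2903  41:2504  42:1267  43:2603  44:877  45:2891  46:1615  47:920
  48:641  49:1428  50:2801  51:97  52:34  53:3091  54:411  55:2126
  56:2444  57:255  58:868
Giant step factor: 3221^(-59) ≡ 1621 (mod 3433).
Scan 378·1621^i mod 3433 for i = 0, 1, …:
  i=0: 378   i=1: 1664   i=2: 2439   i=3: 2236
  i=4: 2741   i=5: 859   i=6: 2074   i=7: 1047
  i=8: 1285   i=9: 2587     …   i=55: 1597
  i=56: 255
Match at i=56, j=57: e = 56·59 + 57 = 3361.

3361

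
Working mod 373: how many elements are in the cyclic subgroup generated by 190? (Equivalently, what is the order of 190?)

The order of 190 must divide p − 1 = 372 = 2^2 · 3 · 31.
Divisors: 1, 2, 3, 4, 6, 12, 31, 62, 93, 124, 186, 372.
Check each in increasing order: 190^1 ≡ 190;  190^2 ≡ 292;  190^3 ≡ 276;  190^4 ≡ 220;  190^6 ≡ 84;  190^12 ≡ 342;  190^31 ≡ 173;  190^62 ≡ 89;  190^93 ≡ 104;  190^124 ≡ 88;  190^186 ≡ 372;  190^372 ≡ 1.
Smallest exponent giving 1 is 372.

372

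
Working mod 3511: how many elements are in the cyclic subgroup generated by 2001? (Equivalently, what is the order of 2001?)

1755

The order of 2001 must divide p − 1 = 3510 = 2 · 3^3 · 5 · 13.
Divisors: 1, 2, 3, 5, 6, 9, 10, 13, 15, 18, 26, 27, 30, 39, 45, 54, 65, 78, 90, 117, 130, 135, 195, 234, 270, 351, 390, 585, 702, 1170, 1755, 3510.
Check each in increasing order: 2001^1 ≡ 2001;  2001^2 ≡ 1461;  2001^3 ≡ 2309;  2001^5 ≡ 2889;  2001^6 ≡ 1783;  2001^9 ≡ 2055;  2001^10 ≡ 674;  2001^13 ≡ 893;  2001^15 ≡ 2092;  2001^18 ≡ 2803;  2001^26 ≡ 452;  2001^27 ≡ 2125;  2001^30 ≡ 1758;  2001^39 ≡ 3382;  2001^45 ≡ 1719;  2001^54 ≡ 479;  2001^65 ≡ 1379;  2001^78 ≡ 2597;  2001^90 ≡ 2210;  2001^117 ≡ 2043;  2001^130 ≡ 2190;  2001^135 ≡ 88;  2001^195 ≡ 550;  2001^234 ≡ 2781;  2001^270 ≡ 722;  2001^351 ≡ 785;  2001^390 ≡ 554;  2001^585 ≡ 2754;  2001^702 ≡ 1800;  2001^1170 ≡ 756;  2001^1755 ≡ 1.
Smallest exponent giving 1 is 1755.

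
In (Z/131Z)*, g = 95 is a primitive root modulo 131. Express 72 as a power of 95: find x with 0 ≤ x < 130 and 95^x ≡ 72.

127

Baby-step giant-step with m = ceil(sqrt(130)) = 12.
Baby table (95^j mod 131 for j=0..11):
  0:1  1:95  2:117  3:111  4:65  5:18  6:7  7:10
  8:33  9:122  10:62  11:126
Giant step factor: 95^(-12) ≡ 123 (mod 131).
Scan 72·123^i mod 131 for i = 0, 1, …:
  i=0: 72   i=1: 79   i=2: 23   i=3: 78
  i=4: 31   i=5: 14   i=6: 19   i=7: 110
  i=8: 37   i=9: 97   i=10: 10
Match at i=10, j=7: x = 10·12 + 7 = 127.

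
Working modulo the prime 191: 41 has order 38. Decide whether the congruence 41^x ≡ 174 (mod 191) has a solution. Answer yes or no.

174 ∈ ⟨41⟩ iff 174^38 ≡ 1 (mod 191), since |⟨41⟩| = 38.
174^38 mod 191 = 109.
Since 109 ≠ 1, 174 does not lie in the subgroup.

no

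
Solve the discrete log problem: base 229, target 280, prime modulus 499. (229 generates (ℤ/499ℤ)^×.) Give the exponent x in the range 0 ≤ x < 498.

Baby-step giant-step with m = ceil(sqrt(498)) = 23.
Baby table (229^j mod 499 for j=0..22):
  0:1  1:229  2:46  3:55  4:120  5:35  6:31  7:113
  8:428  9:208  10:227  11:87  12:462  13:10  14:294  15:460
  16:51  17:202  18:350  19:310  20:132  21:288  22:84
Giant step factor: 229^(-23) ≡ 275 (mod 499).
Scan 280·275^i mod 499 for i = 0, 1, …:
  i=0: 280   i=1: 154   i=2: 434   i=3: 89
  i=4: 24   i=5: 113
Match at i=5, j=7: x = 5·23 + 7 = 122.

122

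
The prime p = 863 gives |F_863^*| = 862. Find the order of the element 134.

The order of 134 must divide p − 1 = 862 = 2 · 431.
Divisors: 1, 2, 431, 862.
Check each in increasing order: 134^1 ≡ 134;  134^2 ≡ 696;  134^431 ≡ 862;  134^862 ≡ 1.
Smallest exponent giving 1 is 862.

862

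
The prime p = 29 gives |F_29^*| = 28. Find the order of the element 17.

4

The order of 17 must divide p − 1 = 28 = 2^2 · 7.
Divisors: 1, 2, 4, 7, 14, 28.
Check each in increasing order: 17^1 ≡ 17;  17^2 ≡ 28;  17^4 ≡ 1.
Smallest exponent giving 1 is 4.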